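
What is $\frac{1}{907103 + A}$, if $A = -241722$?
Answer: $\frac{1}{665381} \approx 1.5029 \cdot 10^{-6}$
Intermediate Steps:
$\frac{1}{907103 + A} = \frac{1}{907103 - 241722} = \frac{1}{665381}$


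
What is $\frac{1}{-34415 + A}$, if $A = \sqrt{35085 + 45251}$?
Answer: $- \frac{34415}{1184311889} - \frac{4 \sqrt{5021}}{1184311889} \approx -2.9298 \cdot 10^{-5}$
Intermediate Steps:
$A = 4 \sqrt{5021}$ ($A = \sqrt{80336} = 4 \sqrt{5021} \approx 283.44$)
$\frac{1}{-34415 + A} = \frac{1}{-34415 + 4 \sqrt{5021}}$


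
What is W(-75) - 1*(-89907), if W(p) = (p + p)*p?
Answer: 101157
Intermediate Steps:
W(p) = 2*p² (W(p) = (2*p)*p = 2*p²)
W(-75) - 1*(-89907) = 2*(-75)² - 1*(-89907) = 2*5625 + 89907 = 11250 + 89907 = 101157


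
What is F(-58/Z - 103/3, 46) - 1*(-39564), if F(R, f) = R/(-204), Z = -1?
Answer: 24213097/612 ≈ 39564.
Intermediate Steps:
F(R, f) = -R/204 (F(R, f) = R*(-1/204) = -R/204)
F(-58/Z - 103/3, 46) - 1*(-39564) = -(-58/(-1) - 103/3)/204 - 1*(-39564) = -(-58*(-1) - 103*1/3)/204 + 39564 = -(58 - 103/3)/204 + 39564 = -1/204*71/3 + 39564 = -71/612 + 39564 = 24213097/612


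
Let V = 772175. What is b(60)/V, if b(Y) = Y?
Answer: 12/154435 ≈ 7.7703e-5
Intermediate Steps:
b(60)/V = 60/772175 = 60*(1/772175) = 12/154435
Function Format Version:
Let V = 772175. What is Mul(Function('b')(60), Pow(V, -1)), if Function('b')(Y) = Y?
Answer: Rational(12, 154435) ≈ 7.7703e-5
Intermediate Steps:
Mul(Function('b')(60), Pow(V, -1)) = Mul(60, Pow(772175, -1)) = Mul(60, Rational(1, 772175)) = Rational(12, 154435)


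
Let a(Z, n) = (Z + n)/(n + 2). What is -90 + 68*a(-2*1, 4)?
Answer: -202/3 ≈ -67.333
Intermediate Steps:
a(Z, n) = (Z + n)/(2 + n)
-90 + 68*a(-2*1, 4) = -90 + 68*((-2*1 + 4)/(2 + 4)) = -90 + 68*((-2 + 4)/6) = -90 + 68*((⅙)*2) = -90 + 68*(⅓) = -90 + 68/3 = -202/3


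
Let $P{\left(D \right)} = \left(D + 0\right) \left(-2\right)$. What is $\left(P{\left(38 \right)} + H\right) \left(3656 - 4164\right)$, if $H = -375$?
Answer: $229108$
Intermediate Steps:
$P{\left(D \right)} = - 2 D$ ($P{\left(D \right)} = D \left(-2\right) = - 2 D$)
$\left(P{\left(38 \right)} + H\right) \left(3656 - 4164\right) = \left(\left(-2\right) 38 - 375\right) \left(3656 - 4164\right) = \left(-76 - 375\right) \left(-508\right) = \left(-451\right) \left(-508\right) = 229108$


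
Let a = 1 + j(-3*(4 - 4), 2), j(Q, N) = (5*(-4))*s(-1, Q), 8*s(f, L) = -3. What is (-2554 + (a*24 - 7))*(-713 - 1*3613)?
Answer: 10196382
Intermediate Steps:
s(f, L) = -3/8 (s(f, L) = (1/8)*(-3) = -3/8)
j(Q, N) = 15/2 (j(Q, N) = (5*(-4))*(-3/8) = -20*(-3/8) = 15/2)
a = 17/2 (a = 1 + 15/2 = 17/2 ≈ 8.5000)
(-2554 + (a*24 - 7))*(-713 - 1*3613) = (-2554 + ((17/2)*24 - 7))*(-713 - 1*3613) = (-2554 + (204 - 7))*(-713 - 3613) = (-2554 + 197)*(-4326) = -2357*(-4326) = 10196382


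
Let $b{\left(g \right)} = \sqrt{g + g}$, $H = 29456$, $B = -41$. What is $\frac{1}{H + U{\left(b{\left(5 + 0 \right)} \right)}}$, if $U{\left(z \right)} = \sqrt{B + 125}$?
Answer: $\frac{1052}{30987709} - \frac{\sqrt{21}}{433827926} \approx 3.3938 \cdot 10^{-5}$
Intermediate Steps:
$b{\left(g \right)} = \sqrt{2} \sqrt{g}$ ($b{\left(g \right)} = \sqrt{2 g} = \sqrt{2} \sqrt{g}$)
$U{\left(z \right)} = 2 \sqrt{21}$ ($U{\left(z \right)} = \sqrt{-41 + 125} = \sqrt{84} = 2 \sqrt{21}$)
$\frac{1}{H + U{\left(b{\left(5 + 0 \right)} \right)}} = \frac{1}{29456 + 2 \sqrt{21}}$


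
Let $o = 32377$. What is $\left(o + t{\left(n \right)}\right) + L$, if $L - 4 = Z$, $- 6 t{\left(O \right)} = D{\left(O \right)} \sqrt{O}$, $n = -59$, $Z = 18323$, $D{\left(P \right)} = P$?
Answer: $50704 + \frac{59 i \sqrt{59}}{6} \approx 50704.0 + 75.531 i$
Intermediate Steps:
$t{\left(O \right)} = - \frac{O^{\frac{3}{2}}}{6}$ ($t{\left(O \right)} = - \frac{O \sqrt{O}}{6} = - \frac{O^{\frac{3}{2}}}{6}$)
$L = 18327$ ($L = 4 + 18323 = 18327$)
$\left(o + t{\left(n \right)}\right) + L = \left(32377 - \frac{\left(-59\right)^{\frac{3}{2}}}{6}\right) + 18327 = \left(32377 - \frac{\left(-59\right) i \sqrt{59}}{6}\right) + 18327 = \left(32377 + \frac{59 i \sqrt{59}}{6}\right) + 18327 = 50704 + \frac{59 i \sqrt{59}}{6}$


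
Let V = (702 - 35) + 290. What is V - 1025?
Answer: -68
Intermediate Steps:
V = 957 (V = 667 + 290 = 957)
V - 1025 = 957 - 1025 = -68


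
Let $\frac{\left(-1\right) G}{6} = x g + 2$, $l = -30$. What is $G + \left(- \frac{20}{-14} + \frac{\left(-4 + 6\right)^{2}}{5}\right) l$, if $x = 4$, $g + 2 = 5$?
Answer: $- \frac{1056}{7} \approx -150.86$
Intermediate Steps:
$g = 3$ ($g = -2 + 5 = 3$)
$G = -84$ ($G = - 6 \left(4 \cdot 3 + 2\right) = - 6 \left(12 + 2\right) = \left(-6\right) 14 = -84$)
$G + \left(- \frac{20}{-14} + \frac{\left(-4 + 6\right)^{2}}{5}\right) l = -84 + \left(- \frac{20}{-14} + \frac{\left(-4 + 6\right)^{2}}{5}\right) \left(-30\right) = -84 + \left(\left(-20\right) \left(- \frac{1}{14}\right) + 2^{2} \cdot \frac{1}{5}\right) \left(-30\right) = -84 + \left(\frac{10}{7} + 4 \cdot \frac{1}{5}\right) \left(-30\right) = -84 + \left(\frac{10}{7} + \frac{4}{5}\right) \left(-30\right) = -84 + \frac{78}{35} \left(-30\right) = -84 - \frac{468}{7} = - \frac{1056}{7}$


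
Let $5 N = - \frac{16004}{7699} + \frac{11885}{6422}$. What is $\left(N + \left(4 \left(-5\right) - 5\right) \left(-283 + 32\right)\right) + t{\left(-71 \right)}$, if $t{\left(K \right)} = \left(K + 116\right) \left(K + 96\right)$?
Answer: $\frac{1829378910927}{247214890} \approx 7400.0$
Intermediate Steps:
$t{\left(K \right)} = \left(96 + K\right) \left(116 + K\right)$ ($t{\left(K \right)} = \left(116 + K\right) \left(96 + K\right) = \left(96 + K\right) \left(116 + K\right)$)
$N = - \frac{11275073}{247214890}$ ($N = \frac{- \frac{16004}{7699} + \frac{11885}{6422}}{5} = \frac{1}{5} \left(- \frac{11275073}{49442978}\right) = - \frac{11275073}{247214890} \approx -0.045608$)
$\left(N + \left(4 \left(-5\right) - 5\right) \left(-283 + 32\right)\right) + t{\left(-71 \right)} = \left(- \frac{11275073}{247214890} + \left(4 \left(-5\right) - 5\right) \left(-283 + 32\right)\right) + \left(11136 + \left(-71\right)^{2} + 212 \left(-71\right)\right) = \left(- \frac{11275073}{247214890} + \left(-20 - 5\right) \left(-251\right)\right) + \left(11136 + 5041 - 15052\right) = \left(- \frac{11275073}{247214890} - -6275\right) + 1125 = \left(- \frac{11275073}{247214890} + 6275\right) + 1125 = \frac{1551262159677}{247214890} + 1125 = \frac{1829378910927}{247214890}$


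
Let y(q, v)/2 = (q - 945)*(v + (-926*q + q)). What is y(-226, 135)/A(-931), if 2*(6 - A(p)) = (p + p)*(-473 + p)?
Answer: 244955635/653559 ≈ 374.80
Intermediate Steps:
y(q, v) = 2*(-945 + q)*(v - 925*q) (y(q, v) = 2*((q - 945)*(v + (-926*q + q))) = 2*((-945 + q)*(v - 925*q)) = 2*(-945 + q)*(v - 925*q))
A(p) = 6 - p*(-473 + p) (A(p) = 6 - (p + p)*(-473 + p)/2 = 6 - 2*p*(-473 + p)/2 = 6 - p*(-473 + p))
y(-226, 135)/A(-931) = (-1890*135 - 1850*(-226)² + 1748250*(-226) + 2*(-226)*135)/(6 - 1*(-931)² + 473*(-931)) = (-255150 - 1850*51076 - 395104500 - 61020)/(6 - 1*866761 - 440363) = (-255150 - 94490600 - 395104500 - 61020)/(6 - 866761 - 440363) = -489911270/(-1307118) = -489911270*(-1/1307118) = 244955635/653559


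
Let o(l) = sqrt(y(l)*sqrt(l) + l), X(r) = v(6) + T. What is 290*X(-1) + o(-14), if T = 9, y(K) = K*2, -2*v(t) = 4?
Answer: 2030 + sqrt(-14 - 28*I*sqrt(14)) ≈ 2036.8 - 7.7362*I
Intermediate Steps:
v(t) = -2 (v(t) = -1/2*4 = -2)
y(K) = 2*K
X(r) = 7 (X(r) = -2 + 9 = 7)
o(l) = sqrt(l + 2*l**(3/2)) (o(l) = sqrt((2*l)*sqrt(l) + l) = sqrt(2*l**(3/2) + l) = sqrt(l + 2*l**(3/2)))
290*X(-1) + o(-14) = 290*7 + sqrt(-14 + 2*(-14)**(3/2)) = 2030 + sqrt(-14 + 2*(-14*I*sqrt(14))) = 2030 + sqrt(-14 - 28*I*sqrt(14))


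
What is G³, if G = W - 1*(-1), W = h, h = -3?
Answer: -8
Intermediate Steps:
W = -3
G = -2 (G = -3 - 1*(-1) = -3 + 1 = -2)
G³ = (-2)³ = -8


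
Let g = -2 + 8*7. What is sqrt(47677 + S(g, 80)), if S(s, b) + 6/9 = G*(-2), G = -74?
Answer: sqrt(430419)/3 ≈ 218.69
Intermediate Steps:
g = 54 (g = -2 + 56 = 54)
S(s, b) = 442/3 (S(s, b) = -2/3 - 74*(-2) = -2/3 + 148 = 442/3)
sqrt(47677 + S(g, 80)) = sqrt(47677 + 442/3) = sqrt(143473/3) = sqrt(430419)/3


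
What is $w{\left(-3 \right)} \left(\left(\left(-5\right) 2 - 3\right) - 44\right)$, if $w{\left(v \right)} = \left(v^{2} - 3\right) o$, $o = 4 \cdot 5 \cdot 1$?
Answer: $-6840$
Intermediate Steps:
$o = 20$ ($o = 20 \cdot 1 = 20$)
$w{\left(v \right)} = -60 + 20 v^{2}$ ($w{\left(v \right)} = \left(v^{2} - 3\right) 20 = \left(-3 + v^{2}\right) 20 = -60 + 20 v^{2}$)
$w{\left(-3 \right)} \left(\left(\left(-5\right) 2 - 3\right) - 44\right) = \left(-60 + 20 \left(-3\right)^{2}\right) \left(\left(\left(-5\right) 2 - 3\right) - 44\right) = \left(-60 + 20 \cdot 9\right) \left(\left(-10 - 3\right) - 44\right) = \left(-60 + 180\right) \left(-13 - 44\right) = 120 \left(-57\right) = -6840$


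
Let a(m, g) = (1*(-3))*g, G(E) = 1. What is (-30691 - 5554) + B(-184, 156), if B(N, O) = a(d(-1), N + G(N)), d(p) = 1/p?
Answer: -35696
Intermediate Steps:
a(m, g) = -3*g
B(N, O) = -3 - 3*N (B(N, O) = -3*(N + 1) = -3*(1 + N) = -3 - 3*N)
(-30691 - 5554) + B(-184, 156) = (-30691 - 5554) + (-3 - 3*(-184)) = -36245 + (-3 + 552) = -36245 + 549 = -35696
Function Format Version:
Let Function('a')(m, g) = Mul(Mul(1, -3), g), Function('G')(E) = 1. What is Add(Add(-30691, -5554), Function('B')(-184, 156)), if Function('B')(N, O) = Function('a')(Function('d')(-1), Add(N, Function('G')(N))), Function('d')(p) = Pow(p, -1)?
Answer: -35696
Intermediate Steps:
Function('a')(m, g) = Mul(-3, g)
Function('B')(N, O) = Add(-3, Mul(-3, N)) (Function('B')(N, O) = Mul(-3, Add(N, 1)) = Mul(-3, Add(1, N)) = Add(-3, Mul(-3, N)))
Add(Add(-30691, -5554), Function('B')(-184, 156)) = Add(Add(-30691, -5554), Add(-3, Mul(-3, -184))) = Add(-36245, Add(-3, 552)) = Add(-36245, 549) = -35696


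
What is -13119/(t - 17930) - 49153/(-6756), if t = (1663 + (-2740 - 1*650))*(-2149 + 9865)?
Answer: 327979909825/45074214636 ≈ 7.2764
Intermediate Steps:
t = -13325532 (t = (1663 + (-2740 - 650))*7716 = (1663 - 3390)*7716 = -1727*7716 = -13325532)
-13119/(t - 17930) - 49153/(-6756) = -13119/(-13325532 - 17930) - 49153/(-6756) = -13119/(-13343462) - 49153*(-1/6756) = -13119*(-1/13343462) + 49153/6756 = 13119/13343462 + 49153/6756 = 327979909825/45074214636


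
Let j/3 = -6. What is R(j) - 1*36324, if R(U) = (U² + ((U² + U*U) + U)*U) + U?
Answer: -47358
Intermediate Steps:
j = -18 (j = 3*(-6) = -18)
R(U) = U + U² + U*(U + 2*U²) (R(U) = (U² + ((U² + U²) + U)*U) + U = (U² + (2*U² + U)*U) + U = (U² + (U + 2*U²)*U) + U = (U² + U*(U + 2*U²)) + U = U + U² + U*(U + 2*U²))
R(j) - 1*36324 = -18*(1 + 2*(-18) + 2*(-18)²) - 1*36324 = -18*(1 - 36 + 2*324) - 36324 = -18*(1 - 36 + 648) - 36324 = -18*613 - 36324 = -11034 - 36324 = -47358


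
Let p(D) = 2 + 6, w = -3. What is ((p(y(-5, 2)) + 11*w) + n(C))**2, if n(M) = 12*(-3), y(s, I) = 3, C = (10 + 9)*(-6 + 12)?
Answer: 3721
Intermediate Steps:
C = 114 (C = 19*6 = 114)
p(D) = 8
n(M) = -36
((p(y(-5, 2)) + 11*w) + n(C))**2 = ((8 + 11*(-3)) - 36)**2 = ((8 - 33) - 36)**2 = (-25 - 36)**2 = (-61)**2 = 3721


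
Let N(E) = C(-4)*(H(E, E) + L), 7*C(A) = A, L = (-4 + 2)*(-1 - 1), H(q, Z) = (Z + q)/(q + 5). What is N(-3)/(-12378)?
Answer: 2/43323 ≈ 4.6165e-5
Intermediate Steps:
H(q, Z) = (Z + q)/(5 + q)
L = 4 (L = -2*(-2) = 4)
C(A) = A/7
N(E) = -16/7 - 8*E/(7*(5 + E)) (N(E) = ((⅐)*(-4))*((E + E)/(5 + E) + 4) = -4*((2*E)/(5 + E) + 4)/7 = -4*(2*E/(5 + E) + 4)/7 = -4*(4 + 2*E/(5 + E))/7 = -16/7 - 8*E/(7*(5 + E)))
N(-3)/(-12378) = (8*(-10 - 3*(-3))/(7*(5 - 3)))/(-12378) = ((8/7)*(-10 + 9)/2)*(-1/12378) = ((8/7)*(½)*(-1))*(-1/12378) = -4/7*(-1/12378) = 2/43323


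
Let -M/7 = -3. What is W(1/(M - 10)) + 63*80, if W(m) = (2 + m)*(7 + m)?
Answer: 611634/121 ≈ 5054.8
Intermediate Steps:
M = 21 (M = -7*(-3) = 21)
W(1/(M - 10)) + 63*80 = (14 + (1/(21 - 10))² + 9/(21 - 10)) + 63*80 = (14 + (1/11)² + 9/11) + 5040 = (14 + (1/11)² + 9*(1/11)) + 5040 = (14 + 1/121 + 9/11) + 5040 = 1794/121 + 5040 = 611634/121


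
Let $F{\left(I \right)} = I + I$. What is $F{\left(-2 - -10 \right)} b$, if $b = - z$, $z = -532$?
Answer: $8512$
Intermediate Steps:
$F{\left(I \right)} = 2 I$
$b = 532$ ($b = \left(-1\right) \left(-532\right) = 532$)
$F{\left(-2 - -10 \right)} b = 2 \left(-2 - -10\right) 532 = 2 \left(-2 + 10\right) 532 = 2 \cdot 8 \cdot 532 = 16 \cdot 532 = 8512$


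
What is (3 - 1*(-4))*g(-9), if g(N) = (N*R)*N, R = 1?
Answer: 567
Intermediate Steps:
g(N) = N**2 (g(N) = (N*1)*N = N*N = N**2)
(3 - 1*(-4))*g(-9) = (3 - 1*(-4))*(-9)**2 = (3 + 4)*81 = 7*81 = 567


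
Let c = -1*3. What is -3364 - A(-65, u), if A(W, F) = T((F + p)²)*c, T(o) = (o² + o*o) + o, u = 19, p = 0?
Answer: 779645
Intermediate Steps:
T(o) = o + 2*o² (T(o) = (o² + o²) + o = 2*o² + o = o + 2*o²)
c = -3
A(W, F) = -3*F²*(1 + 2*F²) (A(W, F) = ((F + 0)²*(1 + 2*(F + 0)²))*(-3) = (F²*(1 + 2*F²))*(-3) = -3*F²*(1 + 2*F²))
-3364 - A(-65, u) = -3364 - 19²*(-3 - 6*19²) = -3364 - 361*(-3 - 6*361) = -3364 - 361*(-3 - 2166) = -3364 - 361*(-2169) = -3364 - 1*(-783009) = -3364 + 783009 = 779645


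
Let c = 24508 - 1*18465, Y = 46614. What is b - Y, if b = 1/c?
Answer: -281688401/6043 ≈ -46614.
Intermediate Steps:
c = 6043 (c = 24508 - 18465 = 6043)
b = 1/6043 ≈ 0.00016548
b - Y = 1/6043 - 1*46614 = 1/6043 - 46614 = -281688401/6043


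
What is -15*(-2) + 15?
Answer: 45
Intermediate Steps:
-15*(-2) + 15 = 30 + 15 = 45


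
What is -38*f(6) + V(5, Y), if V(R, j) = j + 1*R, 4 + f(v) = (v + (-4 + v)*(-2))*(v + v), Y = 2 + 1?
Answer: -752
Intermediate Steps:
Y = 3
f(v) = -4 + 2*v*(8 - v) (f(v) = -4 + (v + (-4 + v)*(-2))*(v + v) = -4 + (v + (8 - 2*v))*(2*v) = -4 + (8 - v)*(2*v) = -4 + 2*v*(8 - v))
V(R, j) = R + j (V(R, j) = j + R = R + j)
-38*f(6) + V(5, Y) = -38*(-4 - 2*6² + 16*6) + (5 + 3) = -38*(-4 - 2*36 + 96) + 8 = -38*(-4 - 72 + 96) + 8 = -38*20 + 8 = -760 + 8 = -752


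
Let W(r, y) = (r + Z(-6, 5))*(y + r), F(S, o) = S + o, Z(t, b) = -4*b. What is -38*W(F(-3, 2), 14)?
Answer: 10374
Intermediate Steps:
W(r, y) = (-20 + r)*(r + y) (W(r, y) = (r - 4*5)*(y + r) = (r - 20)*(r + y) = (-20 + r)*(r + y))
-38*W(F(-3, 2), 14) = -38*((-3 + 2)**2 - 20*(-3 + 2) - 20*14 + (-3 + 2)*14) = -38*((-1)**2 - 20*(-1) - 280 - 1*14) = -38*(1 + 20 - 280 - 14) = -38*(-273) = 10374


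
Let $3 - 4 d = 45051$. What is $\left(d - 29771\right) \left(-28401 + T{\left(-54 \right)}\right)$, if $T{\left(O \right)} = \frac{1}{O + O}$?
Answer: $\frac{125860890197}{108} \approx 1.1654 \cdot 10^{9}$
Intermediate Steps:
$d = -11262$ ($d = \frac{3}{4} - \frac{45051}{4} = -11262$)
$T{\left(O \right)} = \frac{1}{2 O}$
$\left(d - 29771\right) \left(-28401 + T{\left(-54 \right)}\right) = \left(-11262 - 29771\right) \left(-28401 + \frac{1}{2 \left(-54\right)}\right) = - 41033 \left(-28401 + \frac{1}{2} \left(- \frac{1}{54}\right)\right) = - 41033 \left(-28401 - \frac{1}{108}\right) = \left(-41033\right) \left(- \frac{3067309}{108}\right) = \frac{125860890197}{108}$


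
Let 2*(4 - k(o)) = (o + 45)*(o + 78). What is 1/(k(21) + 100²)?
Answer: 1/6737 ≈ 0.00014843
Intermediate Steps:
k(o) = 4 - (45 + o)*(78 + o)/2 (k(o) = 4 - (o + 45)*(o + 78)/2 = 4 - (45 + o)*(78 + o)/2)
1/(k(21) + 100²) = 1/((-1751 - 123/2*21 - ½*21²) + 100²) = 1/((-1751 - 2583/2 - ½*441) + 10000) = 1/((-1751 - 2583/2 - 441/2) + 10000) = 1/(-3263 + 10000) = 1/6737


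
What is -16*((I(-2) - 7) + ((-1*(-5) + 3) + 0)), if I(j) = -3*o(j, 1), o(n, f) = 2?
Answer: 80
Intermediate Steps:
I(j) = -6 (I(j) = -3*2 = -6)
-16*((I(-2) - 7) + ((-1*(-5) + 3) + 0)) = -16*((-6 - 7) + ((-1*(-5) + 3) + 0)) = -16*(-13 + ((5 + 3) + 0)) = -16*(-13 + (8 + 0)) = -16*(-13 + 8) = -16*(-5) = 80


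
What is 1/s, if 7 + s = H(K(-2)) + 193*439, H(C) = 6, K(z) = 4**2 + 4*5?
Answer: 1/84726 ≈ 1.1803e-5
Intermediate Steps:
K(z) = 36 (K(z) = 16 + 20 = 36)
s = 84726 (s = -7 + (6 + 193*439) = -7 + (6 + 84727) = -7 + 84733 = 84726)
1/s = 1/84726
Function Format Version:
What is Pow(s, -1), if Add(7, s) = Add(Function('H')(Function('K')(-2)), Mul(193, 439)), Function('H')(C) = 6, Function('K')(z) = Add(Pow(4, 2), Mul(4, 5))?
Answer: Rational(1, 84726) ≈ 1.1803e-5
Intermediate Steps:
Function('K')(z) = 36 (Function('K')(z) = Add(16, 20) = 36)
s = 84726 (s = Add(-7, Add(6, Mul(193, 439))) = Add(-7, Add(6, 84727)) = Add(-7, 84733) = 84726)
Pow(s, -1) = Pow(84726, -1) = Rational(1, 84726)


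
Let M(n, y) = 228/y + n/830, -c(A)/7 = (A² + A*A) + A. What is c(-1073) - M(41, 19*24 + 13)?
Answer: -6271566159119/389270 ≈ -1.6111e+7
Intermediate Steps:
c(A) = -14*A² - 7*A (c(A) = -7*((A² + A*A) + A) = -7*((A² + A²) + A) = -7*(2*A² + A) = -7*(A + 2*A²) = -14*A² - 7*A)
M(n, y) = 228/y + n/830 (M(n, y) = 228/y + n*(1/830) = 228/y + n/830)
c(-1073) - M(41, 19*24 + 13) = -7*(-1073)*(1 + 2*(-1073)) - (228/(19*24 + 13) + (1/830)*41) = -7*(-1073)*(1 - 2146) - (228/(456 + 13) + 41/830) = -7*(-1073)*(-2145) - (228/469 + 41/830) = -16111095 - (228*(1/469) + 41/830) = -16111095 - (228/469 + 41/830) = -16111095 - 1*208469/389270 = -16111095 - 208469/389270 = -6271566159119/389270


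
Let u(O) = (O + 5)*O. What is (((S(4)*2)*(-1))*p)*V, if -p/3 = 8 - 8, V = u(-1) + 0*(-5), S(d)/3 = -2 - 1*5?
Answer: 0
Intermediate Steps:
S(d) = -21 (S(d) = 3*(-2 - 1*5) = 3*(-2 - 5) = 3*(-7) = -21)
u(O) = O*(5 + O) (u(O) = (5 + O)*O = O*(5 + O))
V = -4 (V = -(5 - 1) + 0*(-5) = -1*4 + 0 = -4 + 0 = -4)
p = 0 (p = -3*(8 - 8) = -3*0 = 0)
(((S(4)*2)*(-1))*p)*V = ((-21*2*(-1))*0)*(-4) = (-42*(-1)*0)*(-4) = (42*0)*(-4) = 0*(-4) = 0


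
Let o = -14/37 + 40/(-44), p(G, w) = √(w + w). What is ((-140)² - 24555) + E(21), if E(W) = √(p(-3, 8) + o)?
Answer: -4955 + 4*√28083/407 ≈ -4953.4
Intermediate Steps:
p(G, w) = √2*√w (p(G, w) = √(2*w) = √2*√w)
o = -524/407 (o = -14*1/37 + 40*(-1/44) = -14/37 - 10/11 = -524/407 ≈ -1.2875)
E(W) = 4*√28083/407 (E(W) = √(√2*√8 - 524/407) = √(√2*(2*√2) - 524/407) = √(4 - 524/407) = √(1104/407) = 4*√28083/407)
((-140)² - 24555) + E(21) = ((-140)² - 24555) + 4*√28083/407 = (19600 - 24555) + 4*√28083/407 = -4955 + 4*√28083/407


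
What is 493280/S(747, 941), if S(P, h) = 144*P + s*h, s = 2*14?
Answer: 123320/33479 ≈ 3.6835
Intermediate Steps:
s = 28
S(P, h) = 28*h + 144*P (S(P, h) = 144*P + 28*h = 28*h + 144*P)
493280/S(747, 941) = 493280/(28*941 + 144*747) = 493280/(26348 + 107568) = 493280/133916 = 493280*(1/133916) = 123320/33479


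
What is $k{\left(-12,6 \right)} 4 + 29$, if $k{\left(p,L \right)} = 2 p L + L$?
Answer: $-523$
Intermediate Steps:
$k{\left(p,L \right)} = L + 2 L p$ ($k{\left(p,L \right)} = 2 L p + L = L + 2 L p$)
$k{\left(-12,6 \right)} 4 + 29 = 6 \left(1 + 2 \left(-12\right)\right) 4 + 29 = 6 \left(1 - 24\right) 4 + 29 = 6 \left(-23\right) 4 + 29 = \left(-138\right) 4 + 29 = -552 + 29 = -523$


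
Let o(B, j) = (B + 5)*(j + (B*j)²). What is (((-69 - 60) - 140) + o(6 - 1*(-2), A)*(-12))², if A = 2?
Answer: 1641627289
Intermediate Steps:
o(B, j) = (5 + B)*(j + B²*j²)
(((-69 - 60) - 140) + o(6 - 1*(-2), A)*(-12))² = (((-69 - 60) - 140) + (2*(5 + (6 - 1*(-2)) + 2*(6 - 1*(-2))³ + 5*2*(6 - 1*(-2))²))*(-12))² = ((-129 - 140) + (2*(5 + (6 + 2) + 2*(6 + 2)³ + 5*2*(6 + 2)²))*(-12))² = (-269 + (2*(5 + 8 + 2*8³ + 5*2*8²))*(-12))² = (-269 + (2*(5 + 8 + 2*512 + 5*2*64))*(-12))² = (-269 + (2*(5 + 8 + 1024 + 640))*(-12))² = (-269 + (2*1677)*(-12))² = (-269 + 3354*(-12))² = (-269 - 40248)² = (-40517)² = 1641627289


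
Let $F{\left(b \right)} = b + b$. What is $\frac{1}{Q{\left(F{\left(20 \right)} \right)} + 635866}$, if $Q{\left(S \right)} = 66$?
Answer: $\frac{1}{635932} \approx 1.5725 \cdot 10^{-6}$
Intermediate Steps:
$F{\left(b \right)} = 2 b$
$\frac{1}{Q{\left(F{\left(20 \right)} \right)} + 635866} = \frac{1}{66 + 635866} = \frac{1}{635932}$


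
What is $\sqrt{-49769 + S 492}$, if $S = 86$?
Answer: $i \sqrt{7457} \approx 86.354 i$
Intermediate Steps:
$\sqrt{-49769 + S 492} = \sqrt{-49769 + 86 \cdot 492} = \sqrt{-49769 + 42312} = \sqrt{-7457} = i \sqrt{7457}$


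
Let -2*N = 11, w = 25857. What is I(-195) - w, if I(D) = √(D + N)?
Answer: -25857 + I*√802/2 ≈ -25857.0 + 14.16*I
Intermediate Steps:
N = -11/2 (N = -½*11 = -11/2 ≈ -5.5000)
I(D) = √(-11/2 + D) (I(D) = √(D - 11/2) = √(-11/2 + D))
I(-195) - w = √(-22 + 4*(-195))/2 - 1*25857 = √(-22 - 780)/2 - 25857 = √(-802)/2 - 25857 = (I*√802)/2 - 25857 = I*√802/2 - 25857 = -25857 + I*√802/2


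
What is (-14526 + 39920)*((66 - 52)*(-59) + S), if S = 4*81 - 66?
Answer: -14423792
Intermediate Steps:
S = 258 (S = 324 - 66 = 258)
(-14526 + 39920)*((66 - 52)*(-59) + S) = (-14526 + 39920)*((66 - 52)*(-59) + 258) = 25394*(14*(-59) + 258) = 25394*(-826 + 258) = 25394*(-568) = -14423792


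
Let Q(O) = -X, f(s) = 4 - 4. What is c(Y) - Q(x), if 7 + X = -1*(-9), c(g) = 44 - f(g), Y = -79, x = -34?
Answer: 46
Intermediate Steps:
f(s) = 0
c(g) = 44 (c(g) = 44 - 1*0 = 44 + 0 = 44)
X = 2 (X = -7 - 1*(-9) = -7 + 9 = 2)
Q(O) = -2 (Q(O) = -1*2 = -2)
c(Y) - Q(x) = 44 - 1*(-2) = 44 + 2 = 46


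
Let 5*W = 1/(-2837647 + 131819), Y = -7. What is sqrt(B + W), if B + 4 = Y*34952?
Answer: I*sqrt(11195862661585295485)/6764570 ≈ 494.64*I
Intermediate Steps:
W = -1/13529140 (W = 1/(5*(-2837647 + 131819)) = (1/5)/(-2705828) = (1/5)*(-1/2705828) = -1/13529140 ≈ -7.3915e-8)
B = -244668 (B = -4 - 7*34952 = -4 - 244664 = -244668)
sqrt(B + W) = sqrt(-244668 - 1/13529140) = sqrt(-3310147625521/13529140) = I*sqrt(11195862661585295485)/6764570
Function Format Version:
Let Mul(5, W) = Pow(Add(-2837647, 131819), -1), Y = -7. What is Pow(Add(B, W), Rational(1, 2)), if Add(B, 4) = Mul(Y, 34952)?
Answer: Mul(Rational(1, 6764570), I, Pow(11195862661585295485, Rational(1, 2))) ≈ Mul(494.64, I)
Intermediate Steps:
W = Rational(-1, 13529140) (W = Mul(Rational(1, 5), Pow(Add(-2837647, 131819), -1)) = Mul(Rational(1, 5), Pow(-2705828, -1)) = Mul(Rational(1, 5), Rational(-1, 2705828)) = Rational(-1, 13529140) ≈ -7.3915e-8)
B = -244668 (B = Add(-4, Mul(-7, 34952)) = Add(-4, -244664) = -244668)
Pow(Add(B, W), Rational(1, 2)) = Pow(Add(-244668, Rational(-1, 13529140)), Rational(1, 2)) = Pow(Rational(-3310147625521, 13529140), Rational(1, 2)) = Mul(Rational(1, 6764570), I, Pow(11195862661585295485, Rational(1, 2)))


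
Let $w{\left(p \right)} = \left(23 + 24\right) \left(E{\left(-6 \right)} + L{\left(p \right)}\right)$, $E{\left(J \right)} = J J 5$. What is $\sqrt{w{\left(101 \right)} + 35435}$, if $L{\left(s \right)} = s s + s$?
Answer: $\sqrt{528089} \approx 726.7$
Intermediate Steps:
$L{\left(s \right)} = s + s^{2}$ ($L{\left(s \right)} = s^{2} + s = s + s^{2}$)
$E{\left(J \right)} = 5 J^{2}$ ($E{\left(J \right)} = J^{2} \cdot 5 = 5 J^{2}$)
$w{\left(p \right)} = 8460 + 47 p \left(1 + p\right)$ ($w{\left(p \right)} = \left(23 + 24\right) \left(5 \left(-6\right)^{2} + p \left(1 + p\right)\right) = 47 \left(5 \cdot 36 + p \left(1 + p\right)\right) = 47 \left(180 + p \left(1 + p\right)\right) = 8460 + 47 p \left(1 + p\right)$)
$\sqrt{w{\left(101 \right)} + 35435} = \sqrt{\left(8460 + 47 \cdot 101 \left(1 + 101\right)\right) + 35435} = \sqrt{\left(8460 + 47 \cdot 101 \cdot 102\right) + 35435} = \sqrt{\left(8460 + 484194\right) + 35435} = \sqrt{492654 + 35435} = \sqrt{528089}$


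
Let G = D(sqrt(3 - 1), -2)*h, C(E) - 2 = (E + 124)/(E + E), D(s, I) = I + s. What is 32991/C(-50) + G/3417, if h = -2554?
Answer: 89473558/3417 - 2554*sqrt(2)/3417 ≈ 26184.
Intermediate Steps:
C(E) = 2 + (124 + E)/(2*E) (C(E) = 2 + (E + 124)/(E + E) = 2 + (124 + E)/((2*E)) = 2 + (124 + E)*(1/(2*E)) = 2 + (124 + E)/(2*E))
G = 5108 - 2554*sqrt(2) (G = (-2 + sqrt(3 - 1))*(-2554) = (-2 + sqrt(2))*(-2554) = 5108 - 2554*sqrt(2) ≈ 1496.1)
32991/C(-50) + G/3417 = 32991/(5/2 + 62/(-50)) + (5108 - 2554*sqrt(2))/3417 = 32991/(5/2 + 62*(-1/50)) + (5108 - 2554*sqrt(2))*(1/3417) = 32991/(5/2 - 31/25) + (5108/3417 - 2554*sqrt(2)/3417) = 32991/(63/50) + (5108/3417 - 2554*sqrt(2)/3417) = 32991*(50/63) + (5108/3417 - 2554*sqrt(2)/3417) = 78550/3 + (5108/3417 - 2554*sqrt(2)/3417) = 89473558/3417 - 2554*sqrt(2)/3417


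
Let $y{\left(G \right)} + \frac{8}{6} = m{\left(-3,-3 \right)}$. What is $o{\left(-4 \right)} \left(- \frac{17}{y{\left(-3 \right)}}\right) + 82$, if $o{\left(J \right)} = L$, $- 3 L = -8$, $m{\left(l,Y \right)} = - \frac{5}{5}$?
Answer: $\frac{710}{7} \approx 101.43$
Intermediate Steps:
$m{\left(l,Y \right)} = -1$ ($m{\left(l,Y \right)} = \left(-5\right) \frac{1}{5} = -1$)
$y{\left(G \right)} = - \frac{7}{3}$ ($y{\left(G \right)} = - \frac{4}{3} - 1 = - \frac{7}{3}$)
$L = \frac{8}{3}$ ($L = \left(- \frac{1}{3}\right) \left(-8\right) = \frac{8}{3} \approx 2.6667$)
$o{\left(J \right)} = \frac{8}{3}$
$o{\left(-4 \right)} \left(- \frac{17}{y{\left(-3 \right)}}\right) + 82 = \frac{8 \left(- \frac{17}{- \frac{7}{3}}\right)}{3} + 82 = \frac{8 \left(\left(-17\right) \left(- \frac{3}{7}\right)\right)}{3} + 82 = \frac{8}{3} \cdot \frac{51}{7} + 82 = \frac{136}{7} + 82 = \frac{710}{7}$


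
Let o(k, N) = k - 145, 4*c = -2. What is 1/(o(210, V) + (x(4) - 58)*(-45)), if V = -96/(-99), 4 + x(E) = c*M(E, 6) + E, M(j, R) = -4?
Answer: 1/2585 ≈ 0.00038685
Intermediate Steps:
c = -½ (c = (¼)*(-2) = -½ ≈ -0.50000)
x(E) = -2 + E (x(E) = -4 + (-½*(-4) + E) = -4 + (2 + E) = -2 + E)
V = 32/33 (V = -96*(-1/99) = 32/33 ≈ 0.96970)
o(k, N) = -145 + k
1/(o(210, V) + (x(4) - 58)*(-45)) = 1/((-145 + 210) + ((-2 + 4) - 58)*(-45)) = 1/(65 + (2 - 58)*(-45)) = 1/(65 - 56*(-45)) = 1/(65 + 2520) = 1/2585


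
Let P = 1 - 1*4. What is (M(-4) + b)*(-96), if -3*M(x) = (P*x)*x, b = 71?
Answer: -8352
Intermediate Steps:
P = -3 (P = 1 - 4 = -3)
M(x) = x² (M(x) = -(-3*x)*x/3 = -(-1)*x² = x²)
(M(-4) + b)*(-96) = ((-4)² + 71)*(-96) = (16 + 71)*(-96) = 87*(-96) = -8352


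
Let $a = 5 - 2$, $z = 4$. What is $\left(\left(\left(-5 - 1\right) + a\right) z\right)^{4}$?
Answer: $20736$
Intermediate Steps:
$a = 3$ ($a = 5 - 2 = 3$)
$\left(\left(\left(-5 - 1\right) + a\right) z\right)^{4} = \left(\left(\left(-5 - 1\right) + 3\right) 4\right)^{4} = \left(\left(-6 + 3\right) 4\right)^{4} = \left(\left(-3\right) 4\right)^{4} = \left(-12\right)^{4} = 20736$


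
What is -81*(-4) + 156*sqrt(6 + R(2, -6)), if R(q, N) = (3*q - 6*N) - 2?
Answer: 324 + 156*sqrt(46) ≈ 1382.0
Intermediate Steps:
R(q, N) = -2 - 6*N + 3*q (R(q, N) = (-6*N + 3*q) - 2 = -2 - 6*N + 3*q)
-81*(-4) + 156*sqrt(6 + R(2, -6)) = -81*(-4) + 156*sqrt(6 + (-2 - 6*(-6) + 3*2)) = 324 + 156*sqrt(6 + (-2 + 36 + 6)) = 324 + 156*sqrt(6 + 40) = 324 + 156*sqrt(46)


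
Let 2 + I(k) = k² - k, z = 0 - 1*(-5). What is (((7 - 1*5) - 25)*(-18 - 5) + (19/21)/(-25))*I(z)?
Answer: 1666236/175 ≈ 9521.3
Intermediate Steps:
z = 5 (z = 0 + 5 = 5)
I(k) = -2 + k² - k (I(k) = -2 + (k² - k) = -2 + k² - k)
(((7 - 1*5) - 25)*(-18 - 5) + (19/21)/(-25))*I(z) = (((7 - 1*5) - 25)*(-18 - 5) + (19/21)/(-25))*(-2 + 5² - 1*5) = (((7 - 5) - 25)*(-23) + (19*(1/21))*(-1/25))*(-2 + 25 - 5) = ((2 - 25)*(-23) + (19/21)*(-1/25))*18 = (-23*(-23) - 19/525)*18 = (529 - 19/525)*18 = (277706/525)*18 = 1666236/175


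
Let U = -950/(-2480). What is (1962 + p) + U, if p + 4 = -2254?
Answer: -73313/248 ≈ -295.62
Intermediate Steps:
p = -2258 (p = -4 - 2254 = -2258)
U = 95/248 (U = -950*(-1/2480) = 95/248 ≈ 0.38306)
(1962 + p) + U = (1962 - 2258) + 95/248 = -296 + 95/248 = -73313/248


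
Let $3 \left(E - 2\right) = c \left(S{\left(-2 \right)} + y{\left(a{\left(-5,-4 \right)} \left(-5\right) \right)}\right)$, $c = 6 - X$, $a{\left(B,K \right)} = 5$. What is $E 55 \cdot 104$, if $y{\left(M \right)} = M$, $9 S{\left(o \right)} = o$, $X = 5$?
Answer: $- \frac{989560}{27} \approx -36650.0$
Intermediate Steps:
$S{\left(o \right)} = \frac{o}{9}$
$c = 1$ ($c = 6 - 5 = 1$)
$E = - \frac{173}{27}$ ($E = 2 + \frac{1 \left(\frac{1}{9} \left(-2\right) + 5 \left(-5\right)\right)}{3} = 2 + \frac{1 \left(- \frac{2}{9} - 25\right)}{3} = 2 + \frac{1 \left(- \frac{227}{9}\right)}{3} = 2 + \frac{1}{3} \left(- \frac{227}{9}\right) = 2 - \frac{227}{27} = - \frac{173}{27} \approx -6.4074$)
$E 55 \cdot 104 = \left(- \frac{173}{27}\right) 55 \cdot 104 = \left(- \frac{9515}{27}\right) 104 = - \frac{989560}{27}$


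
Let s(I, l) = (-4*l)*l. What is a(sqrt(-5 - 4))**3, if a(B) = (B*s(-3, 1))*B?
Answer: 46656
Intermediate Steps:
s(I, l) = -4*l**2
a(B) = -4*B**2 (a(B) = (B*(-4*1**2))*B = (B*(-4*1))*B = (B*(-4))*B = (-4*B)*B = -4*B**2)
a(sqrt(-5 - 4))**3 = (-4*(sqrt(-5 - 4))**2)**3 = (-4*(sqrt(-9))**2)**3 = (-4*(3*I)**2)**3 = (-4*(-9))**3 = 36**3 = 46656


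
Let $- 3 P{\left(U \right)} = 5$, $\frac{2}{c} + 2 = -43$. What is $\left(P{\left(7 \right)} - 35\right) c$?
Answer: $\frac{44}{27} \approx 1.6296$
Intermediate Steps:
$c = - \frac{2}{45}$ ($c = \frac{2}{-2 - 43} = \frac{2}{-45} = 2 \left(- \frac{1}{45}\right) = - \frac{2}{45} \approx -0.044444$)
$P{\left(U \right)} = - \frac{5}{3}$ ($P{\left(U \right)} = \left(- \frac{1}{3}\right) 5 = - \frac{5}{3}$)
$\left(P{\left(7 \right)} - 35\right) c = \left(- \frac{5}{3} - 35\right) \left(- \frac{2}{45}\right) = \left(- \frac{110}{3}\right) \left(- \frac{2}{45}\right) = \frac{44}{27}$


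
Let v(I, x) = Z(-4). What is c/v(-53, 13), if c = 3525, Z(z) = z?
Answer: -3525/4 ≈ -881.25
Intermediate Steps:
v(I, x) = -4
c/v(-53, 13) = 3525/(-4) = 3525*(-1/4) = -3525/4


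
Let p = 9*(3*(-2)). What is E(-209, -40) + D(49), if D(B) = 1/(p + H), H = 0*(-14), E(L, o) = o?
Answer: -2161/54 ≈ -40.018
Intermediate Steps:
H = 0
p = -54 (p = 9*(-6) = -54)
D(B) = -1/54 (D(B) = 1/(-54 + 0) = 1/(-54) = -1/54)
E(-209, -40) + D(49) = -40 - 1/54 = -2161/54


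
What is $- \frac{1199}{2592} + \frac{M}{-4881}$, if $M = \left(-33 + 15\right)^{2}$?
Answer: $- \frac{2230709}{4217184} \approx -0.52896$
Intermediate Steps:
$M = 324$ ($M = \left(-18\right)^{2} = 324$)
$- \frac{1199}{2592} + \frac{M}{-4881} = - \frac{1199}{2592} + \frac{324}{-4881} = \left(-1199\right) \frac{1}{2592} + 324 \left(- \frac{1}{4881}\right) = - \frac{1199}{2592} - \frac{108}{1627} = - \frac{2230709}{4217184}$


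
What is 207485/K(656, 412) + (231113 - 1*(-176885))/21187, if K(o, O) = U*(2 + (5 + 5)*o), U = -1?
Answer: -101100107/8178182 ≈ -12.362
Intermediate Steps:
K(o, O) = -2 - 10*o (K(o, O) = -(2 + (5 + 5)*o) = -(2 + 10*o) = -2 - 10*o)
207485/K(656, 412) + (231113 - 1*(-176885))/21187 = 207485/(-2 - 10*656) + (231113 - 1*(-176885))/21187 = 207485/(-2 - 6560) + (231113 + 176885)*(1/21187) = 207485/(-6562) + 407998*(1/21187) = 207485*(-1/6562) + 407998/21187 = -12205/386 + 407998/21187 = -101100107/8178182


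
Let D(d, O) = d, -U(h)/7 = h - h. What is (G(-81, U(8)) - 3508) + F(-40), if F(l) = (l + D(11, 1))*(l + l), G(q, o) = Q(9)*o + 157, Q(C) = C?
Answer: -1031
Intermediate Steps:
U(h) = 0 (U(h) = -7*(h - h) = -7*0 = 0)
G(q, o) = 157 + 9*o (G(q, o) = 9*o + 157 = 157 + 9*o)
F(l) = 2*l*(11 + l) (F(l) = (l + 11)*(l + l) = (11 + l)*(2*l) = 2*l*(11 + l))
(G(-81, U(8)) - 3508) + F(-40) = ((157 + 9*0) - 3508) + 2*(-40)*(11 - 40) = ((157 + 0) - 3508) + 2*(-40)*(-29) = (157 - 3508) + 2320 = -3351 + 2320 = -1031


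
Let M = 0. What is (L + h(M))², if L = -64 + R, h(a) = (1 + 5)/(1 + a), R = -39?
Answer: 9409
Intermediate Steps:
h(a) = 6/(1 + a)
L = -103 (L = -64 - 39 = -103)
(L + h(M))² = (-103 + 6/(1 + 0))² = (-103 + 6/1)² = (-103 + 6*1)² = (-103 + 6)² = (-97)² = 9409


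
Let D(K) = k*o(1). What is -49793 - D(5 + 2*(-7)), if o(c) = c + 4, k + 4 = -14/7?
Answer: -49763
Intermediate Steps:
k = -6 (k = -4 - 14/7 = -4 - 14*⅐ = -4 - 2 = -6)
o(c) = 4 + c
D(K) = -30 (D(K) = -6*(4 + 1) = -6*5 = -30)
-49793 - D(5 + 2*(-7)) = -49793 - 1*(-30) = -49793 + 30 = -49763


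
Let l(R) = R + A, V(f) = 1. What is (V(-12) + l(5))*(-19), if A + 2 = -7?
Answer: 57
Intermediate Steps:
A = -9 (A = -2 - 7 = -9)
l(R) = -9 + R (l(R) = R - 9 = -9 + R)
(V(-12) + l(5))*(-19) = (1 + (-9 + 5))*(-19) = (1 - 4)*(-19) = -3*(-19) = 57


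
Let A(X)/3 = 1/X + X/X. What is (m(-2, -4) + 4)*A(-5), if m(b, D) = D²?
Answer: 48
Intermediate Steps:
A(X) = 3 + 3/X (A(X) = 3*(1/X + X/X) = 3*(1/X + 1) = 3*(1 + 1/X) = 3 + 3/X)
(m(-2, -4) + 4)*A(-5) = ((-4)² + 4)*(3 + 3/(-5)) = (16 + 4)*(3 + 3*(-⅕)) = 20*(3 - ⅗) = 20*(12/5) = 48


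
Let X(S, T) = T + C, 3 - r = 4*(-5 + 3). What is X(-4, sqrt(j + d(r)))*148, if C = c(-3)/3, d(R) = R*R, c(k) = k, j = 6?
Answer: -148 + 148*sqrt(127) ≈ 1519.9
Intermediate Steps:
r = 11 (r = 3 - 4*(-5 + 3) = 3 - 4*(-2) = 3 - 1*(-8) = 3 + 8 = 11)
d(R) = R**2
C = -1 (C = -3/3 = -3*1/3 = -1)
X(S, T) = -1 + T (X(S, T) = T - 1 = -1 + T)
X(-4, sqrt(j + d(r)))*148 = (-1 + sqrt(6 + 11**2))*148 = (-1 + sqrt(6 + 121))*148 = (-1 + sqrt(127))*148 = -148 + 148*sqrt(127)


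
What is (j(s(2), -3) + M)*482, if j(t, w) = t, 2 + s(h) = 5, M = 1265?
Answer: 611176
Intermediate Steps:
s(h) = 3 (s(h) = -2 + 5 = 3)
(j(s(2), -3) + M)*482 = (3 + 1265)*482 = 1268*482 = 611176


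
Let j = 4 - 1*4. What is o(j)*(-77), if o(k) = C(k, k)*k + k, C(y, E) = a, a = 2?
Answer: 0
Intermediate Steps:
C(y, E) = 2
j = 0 (j = 4 - 4 = 0)
o(k) = 3*k (o(k) = 2*k + k = 3*k)
o(j)*(-77) = (3*0)*(-77) = 0*(-77) = 0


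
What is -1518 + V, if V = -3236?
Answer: -4754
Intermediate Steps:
-1518 + V = -1518 - 3236 = -4754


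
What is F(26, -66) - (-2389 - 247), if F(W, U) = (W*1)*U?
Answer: 920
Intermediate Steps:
F(W, U) = U*W (F(W, U) = W*U = U*W)
F(26, -66) - (-2389 - 247) = -66*26 - (-2389 - 247) = -1716 - 1*(-2636) = -1716 + 2636 = 920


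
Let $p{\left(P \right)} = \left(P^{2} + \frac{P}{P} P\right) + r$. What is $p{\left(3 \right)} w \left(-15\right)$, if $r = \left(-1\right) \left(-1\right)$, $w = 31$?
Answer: $-6045$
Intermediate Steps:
$r = 1$
$p{\left(P \right)} = 1 + P + P^{2}$ ($p{\left(P \right)} = \left(P^{2} + \frac{P}{P} P\right) + 1 = \left(P^{2} + 1 P\right) + 1 = \left(P^{2} + P\right) + 1 = \left(P + P^{2}\right) + 1 = 1 + P + P^{2}$)
$p{\left(3 \right)} w \left(-15\right) = \left(1 + 3 + 3^{2}\right) 31 \left(-15\right) = \left(1 + 3 + 9\right) 31 \left(-15\right) = 13 \cdot 31 \left(-15\right) = 403 \left(-15\right) = -6045$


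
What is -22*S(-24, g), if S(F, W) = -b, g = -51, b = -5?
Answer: -110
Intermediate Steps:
S(F, W) = 5 (S(F, W) = -1*(-5) = 5)
-22*S(-24, g) = -22*5 = -110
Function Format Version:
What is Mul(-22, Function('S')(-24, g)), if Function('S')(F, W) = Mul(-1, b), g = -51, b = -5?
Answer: -110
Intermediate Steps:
Function('S')(F, W) = 5 (Function('S')(F, W) = Mul(-1, -5) = 5)
Mul(-22, Function('S')(-24, g)) = Mul(-22, 5) = -110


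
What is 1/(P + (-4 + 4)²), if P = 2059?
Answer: 1/2059 ≈ 0.00048567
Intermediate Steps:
1/(P + (-4 + 4)²) = 1/(2059 + (-4 + 4)²) = 1/(2059 + 0²) = 1/(2059 + 0) = 1/2059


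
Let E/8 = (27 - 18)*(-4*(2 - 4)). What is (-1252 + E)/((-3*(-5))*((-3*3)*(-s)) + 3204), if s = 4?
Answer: -13/72 ≈ -0.18056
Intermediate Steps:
E = 576 (E = 8*((27 - 18)*(-4*(2 - 4))) = 8*(9*(-4*(-2))) = 8*(9*8) = 8*72 = 576)
(-1252 + E)/((-3*(-5))*((-3*3)*(-s)) + 3204) = (-1252 + 576)/((-3*(-5))*((-3*3)*(-1*4)) + 3204) = -676/(15*(-9*(-4)) + 3204) = -676/(15*36 + 3204) = -676/(540 + 3204) = -676/3744 = -676*1/3744 = -13/72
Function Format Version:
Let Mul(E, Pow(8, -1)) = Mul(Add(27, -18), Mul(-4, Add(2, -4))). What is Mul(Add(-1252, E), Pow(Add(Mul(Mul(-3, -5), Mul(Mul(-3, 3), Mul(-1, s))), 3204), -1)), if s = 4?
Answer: Rational(-13, 72) ≈ -0.18056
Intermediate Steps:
E = 576 (E = Mul(8, Mul(Add(27, -18), Mul(-4, Add(2, -4)))) = Mul(8, Mul(9, Mul(-4, -2))) = Mul(8, Mul(9, 8)) = Mul(8, 72) = 576)
Mul(Add(-1252, E), Pow(Add(Mul(Mul(-3, -5), Mul(Mul(-3, 3), Mul(-1, s))), 3204), -1)) = Mul(Add(-1252, 576), Pow(Add(Mul(Mul(-3, -5), Mul(Mul(-3, 3), Mul(-1, 4))), 3204), -1)) = Mul(-676, Pow(Add(Mul(15, Mul(-9, -4)), 3204), -1)) = Mul(-676, Pow(Add(Mul(15, 36), 3204), -1)) = Mul(-676, Pow(Add(540, 3204), -1)) = Mul(-676, Pow(3744, -1)) = Mul(-676, Rational(1, 3744)) = Rational(-13, 72)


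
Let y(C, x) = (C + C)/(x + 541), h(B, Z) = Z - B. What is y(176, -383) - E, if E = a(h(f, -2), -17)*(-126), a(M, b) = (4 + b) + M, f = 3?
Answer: -178996/79 ≈ -2265.8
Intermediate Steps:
a(M, b) = 4 + M + b
y(C, x) = 2*C/(541 + x) (y(C, x) = (2*C)/(541 + x) = 2*C/(541 + x))
E = 2268 (E = (4 + (-2 - 1*3) - 17)*(-126) = (4 + (-2 - 3) - 17)*(-126) = (4 - 5 - 17)*(-126) = -18*(-126) = 2268)
y(176, -383) - E = 2*176/(541 - 383) - 1*2268 = 2*176/158 - 2268 = 2*176*(1/158) - 2268 = 176/79 - 2268 = -178996/79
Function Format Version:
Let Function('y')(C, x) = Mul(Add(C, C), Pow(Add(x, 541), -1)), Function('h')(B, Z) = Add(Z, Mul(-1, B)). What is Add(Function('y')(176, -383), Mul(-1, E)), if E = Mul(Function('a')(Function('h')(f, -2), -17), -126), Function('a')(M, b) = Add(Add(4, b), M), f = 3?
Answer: Rational(-178996, 79) ≈ -2265.8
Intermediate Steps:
Function('a')(M, b) = Add(4, M, b)
Function('y')(C, x) = Mul(2, C, Pow(Add(541, x), -1)) (Function('y')(C, x) = Mul(Mul(2, C), Pow(Add(541, x), -1)) = Mul(2, C, Pow(Add(541, x), -1)))
E = 2268 (E = Mul(Add(4, Add(-2, Mul(-1, 3)), -17), -126) = Mul(Add(4, Add(-2, -3), -17), -126) = Mul(Add(4, -5, -17), -126) = Mul(-18, -126) = 2268)
Add(Function('y')(176, -383), Mul(-1, E)) = Add(Mul(2, 176, Pow(Add(541, -383), -1)), Mul(-1, 2268)) = Add(Mul(2, 176, Pow(158, -1)), -2268) = Add(Mul(2, 176, Rational(1, 158)), -2268) = Add(Rational(176, 79), -2268) = Rational(-178996, 79)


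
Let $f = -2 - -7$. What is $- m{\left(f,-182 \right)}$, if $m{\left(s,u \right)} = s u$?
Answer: $910$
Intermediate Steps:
$f = 5$ ($f = -2 + 7 = 5$)
$- m{\left(f,-182 \right)} = - 5 \left(-182\right) = \left(-1\right) \left(-910\right) = 910$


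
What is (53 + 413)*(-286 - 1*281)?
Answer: -264222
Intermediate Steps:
(53 + 413)*(-286 - 1*281) = 466*(-286 - 281) = 466*(-567) = -264222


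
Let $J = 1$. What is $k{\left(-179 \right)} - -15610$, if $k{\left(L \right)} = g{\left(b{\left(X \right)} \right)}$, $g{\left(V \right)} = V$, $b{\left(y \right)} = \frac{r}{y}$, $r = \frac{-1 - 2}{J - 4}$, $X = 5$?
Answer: $\frac{78051}{5} \approx 15610.0$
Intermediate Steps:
$r = 1$ ($r = \frac{-1 - 2}{1 - 4} = - \frac{3}{-3} = \left(-3\right) \left(- \frac{1}{3}\right) = 1$)
$b{\left(y \right)} = \frac{1}{y}$ ($b{\left(y \right)} = 1 \frac{1}{y} = \frac{1}{y}$)
$k{\left(L \right)} = \frac{1}{5}$
$k{\left(-179 \right)} - -15610 = \frac{1}{5} - -15610 = \frac{1}{5} + 15610 = \frac{78051}{5}$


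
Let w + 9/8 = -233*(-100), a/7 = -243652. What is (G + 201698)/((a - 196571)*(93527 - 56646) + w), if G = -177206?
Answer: -195936/561220941089 ≈ -3.4912e-7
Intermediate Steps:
a = -1705564 (a = 7*(-243652) = -1705564)
w = 186391/8 (w = -9/8 - 233*(-100) = -9/8 + 23300 = 186391/8 ≈ 23299.)
(G + 201698)/((a - 196571)*(93527 - 56646) + w) = (-177206 + 201698)/((-1705564 - 196571)*(93527 - 56646) + 186391/8) = 24492/(-1902135*36881 + 186391/8) = 24492/(-70152640935 + 186391/8) = 24492/(-561220941089/8) = 24492*(-8/561220941089) = -195936/561220941089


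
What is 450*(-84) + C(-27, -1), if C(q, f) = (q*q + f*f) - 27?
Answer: -37097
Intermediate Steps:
C(q, f) = -27 + f² + q² (C(q, f) = (q² + f²) - 27 = (f² + q²) - 27 = -27 + f² + q²)
450*(-84) + C(-27, -1) = 450*(-84) + (-27 + (-1)² + (-27)²) = -37800 + (-27 + 1 + 729) = -37800 + 703 = -37097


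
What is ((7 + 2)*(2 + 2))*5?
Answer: 180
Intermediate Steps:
((7 + 2)*(2 + 2))*5 = (9*4)*5 = 36*5 = 180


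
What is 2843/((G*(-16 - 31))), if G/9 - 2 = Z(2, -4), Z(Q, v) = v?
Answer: 2843/846 ≈ 3.3605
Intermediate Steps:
G = -18 (G = 18 + 9*(-4) = 18 - 36 = -18)
2843/((G*(-16 - 31))) = 2843/((-18*(-16 - 31))) = 2843/((-18*(-47))) = 2843/846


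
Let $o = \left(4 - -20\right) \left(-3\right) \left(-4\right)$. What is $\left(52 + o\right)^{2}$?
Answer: $115600$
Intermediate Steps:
$o = 288$ ($o = \left(4 + 20\right) \left(-3\right) \left(-4\right) = 24 \left(-3\right) \left(-4\right) = \left(-72\right) \left(-4\right) = 288$)
$\left(52 + o\right)^{2} = \left(52 + 288\right)^{2} = 340^{2} = 115600$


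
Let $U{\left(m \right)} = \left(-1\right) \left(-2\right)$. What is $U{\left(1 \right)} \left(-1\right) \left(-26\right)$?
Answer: $52$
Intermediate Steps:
$U{\left(m \right)} = 2$
$U{\left(1 \right)} \left(-1\right) \left(-26\right) = 2 \left(-1\right) \left(-26\right) = \left(-2\right) \left(-26\right) = 52$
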